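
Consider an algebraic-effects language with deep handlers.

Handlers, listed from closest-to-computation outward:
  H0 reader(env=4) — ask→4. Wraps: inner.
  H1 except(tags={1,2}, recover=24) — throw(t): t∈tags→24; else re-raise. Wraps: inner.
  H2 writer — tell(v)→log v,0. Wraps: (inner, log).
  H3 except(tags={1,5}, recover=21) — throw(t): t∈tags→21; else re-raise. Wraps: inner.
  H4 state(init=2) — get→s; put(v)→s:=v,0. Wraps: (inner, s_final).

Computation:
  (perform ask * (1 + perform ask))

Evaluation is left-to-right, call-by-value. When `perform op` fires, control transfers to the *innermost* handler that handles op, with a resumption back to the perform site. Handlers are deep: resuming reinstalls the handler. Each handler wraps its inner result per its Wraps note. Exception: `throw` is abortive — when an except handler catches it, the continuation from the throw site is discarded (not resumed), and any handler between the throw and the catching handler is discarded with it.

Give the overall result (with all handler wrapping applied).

Answer: ((20, ()), 2)

Evaluation trace:
ask @ H0 ⇒ 4
ask @ H0 ⇒ 4
H0 returns 20
H1 returns 20
H2 returns (20, ())
H3 returns (20, ())
H4 returns ((20, ()), 2)
= ((20, ()), 2)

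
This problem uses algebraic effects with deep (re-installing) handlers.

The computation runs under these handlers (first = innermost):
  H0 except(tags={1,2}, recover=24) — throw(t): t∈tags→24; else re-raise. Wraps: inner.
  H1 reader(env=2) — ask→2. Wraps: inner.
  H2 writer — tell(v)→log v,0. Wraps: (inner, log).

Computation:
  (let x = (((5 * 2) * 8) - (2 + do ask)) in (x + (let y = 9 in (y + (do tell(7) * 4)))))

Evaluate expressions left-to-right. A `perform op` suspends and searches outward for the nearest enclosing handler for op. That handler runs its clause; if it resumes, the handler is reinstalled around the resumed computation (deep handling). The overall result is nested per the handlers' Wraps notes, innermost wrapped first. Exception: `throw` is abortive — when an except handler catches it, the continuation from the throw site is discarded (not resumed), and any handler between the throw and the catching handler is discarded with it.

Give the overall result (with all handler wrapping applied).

Answer: (85, (7))

Step-by-step:
ask @ H1 ⇒ 2
tell(7) @ H2 ⇒ log+=7
H0 returns 85
H1 returns 85
H2 returns (85, (7))
= (85, (7))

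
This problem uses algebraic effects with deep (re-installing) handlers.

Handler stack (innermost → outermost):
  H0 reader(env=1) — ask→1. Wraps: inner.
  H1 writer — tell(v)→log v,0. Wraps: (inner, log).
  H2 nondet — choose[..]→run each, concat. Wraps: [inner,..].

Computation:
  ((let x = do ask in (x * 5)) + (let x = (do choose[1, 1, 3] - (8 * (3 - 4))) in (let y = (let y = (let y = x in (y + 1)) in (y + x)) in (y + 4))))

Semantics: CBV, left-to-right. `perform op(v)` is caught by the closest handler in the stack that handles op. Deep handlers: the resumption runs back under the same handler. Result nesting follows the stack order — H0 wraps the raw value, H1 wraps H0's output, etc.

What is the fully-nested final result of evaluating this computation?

Answer: [(28, ()), (28, ()), (32, ())]

Evaluation trace:
ask @ H0 ⇒ 1
choose[1, 1, 3] @ H2
  branch[0] choose=1:
    H0 returns 28
    H1 returns (28, ())
    H2 returns [(28, ())]
  branch[1] choose=1:
    H0 returns 28
    H1 returns (28, ())
    H2 returns [(28, ())]
  branch[2] choose=3:
    H0 returns 32
    H1 returns (32, ())
    H2 returns [(32, ())]
= [(28, ()), (28, ()), (32, ())]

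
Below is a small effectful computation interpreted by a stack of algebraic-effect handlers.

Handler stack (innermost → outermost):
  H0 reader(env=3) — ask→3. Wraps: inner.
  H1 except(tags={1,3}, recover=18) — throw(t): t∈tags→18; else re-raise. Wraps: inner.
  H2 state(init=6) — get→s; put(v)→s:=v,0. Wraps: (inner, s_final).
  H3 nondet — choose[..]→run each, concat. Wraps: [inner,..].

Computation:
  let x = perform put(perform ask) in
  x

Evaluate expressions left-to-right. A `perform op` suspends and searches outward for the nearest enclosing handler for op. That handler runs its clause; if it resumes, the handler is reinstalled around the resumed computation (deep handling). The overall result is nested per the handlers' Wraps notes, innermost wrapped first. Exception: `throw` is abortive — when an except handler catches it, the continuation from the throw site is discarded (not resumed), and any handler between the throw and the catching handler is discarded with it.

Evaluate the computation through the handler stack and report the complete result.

Evaluation trace:
ask @ H0 ⇒ 3
put(3) @ H2 ⇒ s:=3
H0 returns 0
H1 returns 0
H2 returns (0, 3)
H3 returns [(0, 3)]
= [(0, 3)]

Answer: [(0, 3)]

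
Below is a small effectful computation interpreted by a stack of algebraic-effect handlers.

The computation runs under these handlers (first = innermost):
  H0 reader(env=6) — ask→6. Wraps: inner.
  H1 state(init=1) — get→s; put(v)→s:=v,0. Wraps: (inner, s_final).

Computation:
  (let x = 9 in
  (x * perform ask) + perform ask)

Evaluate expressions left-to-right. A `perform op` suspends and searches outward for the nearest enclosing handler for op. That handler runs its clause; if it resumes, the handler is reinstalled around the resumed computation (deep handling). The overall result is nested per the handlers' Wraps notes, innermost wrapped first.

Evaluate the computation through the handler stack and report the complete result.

Answer: (60, 1)

Evaluation trace:
ask @ H0 ⇒ 6
ask @ H0 ⇒ 6
H0 returns 60
H1 returns (60, 1)
= (60, 1)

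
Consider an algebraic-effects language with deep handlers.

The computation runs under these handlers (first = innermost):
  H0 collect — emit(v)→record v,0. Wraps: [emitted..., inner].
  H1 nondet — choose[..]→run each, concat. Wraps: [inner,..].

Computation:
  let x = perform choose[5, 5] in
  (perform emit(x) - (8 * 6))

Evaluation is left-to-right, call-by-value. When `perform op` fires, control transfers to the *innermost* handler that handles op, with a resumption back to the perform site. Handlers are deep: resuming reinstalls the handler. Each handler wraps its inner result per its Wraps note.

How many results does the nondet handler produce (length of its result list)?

Answer: 2

Working:
choose[5, 5] @ H1
  branch[0] choose=5:
    emit(5) @ H0 ⇒ out+=5
    H0 returns [5, -48]
    H1 returns [[5, -48]]
  branch[1] choose=5:
    emit(5) @ H0 ⇒ out+=5
    H0 returns [5, -48]
    H1 returns [[5, -48]]
= [[5, -48], [5, -48]]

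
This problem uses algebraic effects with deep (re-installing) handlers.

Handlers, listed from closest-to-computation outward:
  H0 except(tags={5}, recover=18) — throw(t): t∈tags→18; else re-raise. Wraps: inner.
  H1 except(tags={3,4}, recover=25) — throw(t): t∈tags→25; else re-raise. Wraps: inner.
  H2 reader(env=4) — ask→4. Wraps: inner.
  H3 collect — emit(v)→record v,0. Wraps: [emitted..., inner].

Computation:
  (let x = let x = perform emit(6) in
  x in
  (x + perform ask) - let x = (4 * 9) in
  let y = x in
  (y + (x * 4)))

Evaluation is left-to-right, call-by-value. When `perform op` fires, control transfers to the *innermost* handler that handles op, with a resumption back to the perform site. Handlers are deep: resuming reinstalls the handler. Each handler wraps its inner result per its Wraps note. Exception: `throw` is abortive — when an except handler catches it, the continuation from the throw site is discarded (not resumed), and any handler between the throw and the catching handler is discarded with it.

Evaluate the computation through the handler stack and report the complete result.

Answer: [6, -176]

Evaluation trace:
emit(6) @ H3 ⇒ out+=6
ask @ H2 ⇒ 4
H0 returns -176
H1 returns -176
H2 returns -176
H3 returns [6, -176]
= [6, -176]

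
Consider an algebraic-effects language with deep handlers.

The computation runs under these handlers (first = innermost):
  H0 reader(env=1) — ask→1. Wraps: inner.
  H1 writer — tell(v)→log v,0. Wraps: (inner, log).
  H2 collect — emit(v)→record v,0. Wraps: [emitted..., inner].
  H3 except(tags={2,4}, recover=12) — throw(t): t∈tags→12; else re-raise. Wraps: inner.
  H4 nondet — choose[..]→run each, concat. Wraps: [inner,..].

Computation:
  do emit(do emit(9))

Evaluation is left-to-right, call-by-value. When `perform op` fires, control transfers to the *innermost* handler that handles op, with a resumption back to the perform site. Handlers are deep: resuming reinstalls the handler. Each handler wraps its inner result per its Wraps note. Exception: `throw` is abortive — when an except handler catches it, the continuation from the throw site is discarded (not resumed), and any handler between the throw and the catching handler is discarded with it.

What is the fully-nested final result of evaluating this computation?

Working:
emit(9) @ H2 ⇒ out+=9
emit(0) @ H2 ⇒ out+=0
H0 returns 0
H1 returns (0, ())
H2 returns [9, 0, (0, ())]
H3 returns [9, 0, (0, ())]
H4 returns [[9, 0, (0, ())]]
= [[9, 0, (0, ())]]

Answer: [[9, 0, (0, ())]]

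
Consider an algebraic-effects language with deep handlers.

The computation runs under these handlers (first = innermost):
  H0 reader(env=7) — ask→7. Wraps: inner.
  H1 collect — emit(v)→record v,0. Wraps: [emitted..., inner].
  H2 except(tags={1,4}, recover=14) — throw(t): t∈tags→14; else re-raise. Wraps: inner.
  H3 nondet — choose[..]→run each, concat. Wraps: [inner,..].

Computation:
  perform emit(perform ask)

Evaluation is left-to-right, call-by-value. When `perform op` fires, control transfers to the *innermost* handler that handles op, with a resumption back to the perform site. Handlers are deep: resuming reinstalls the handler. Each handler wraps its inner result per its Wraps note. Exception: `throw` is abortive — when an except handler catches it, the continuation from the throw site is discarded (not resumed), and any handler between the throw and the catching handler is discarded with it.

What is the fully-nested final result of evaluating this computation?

Evaluation trace:
ask @ H0 ⇒ 7
emit(7) @ H1 ⇒ out+=7
H0 returns 0
H1 returns [7, 0]
H2 returns [7, 0]
H3 returns [[7, 0]]
= [[7, 0]]

Answer: [[7, 0]]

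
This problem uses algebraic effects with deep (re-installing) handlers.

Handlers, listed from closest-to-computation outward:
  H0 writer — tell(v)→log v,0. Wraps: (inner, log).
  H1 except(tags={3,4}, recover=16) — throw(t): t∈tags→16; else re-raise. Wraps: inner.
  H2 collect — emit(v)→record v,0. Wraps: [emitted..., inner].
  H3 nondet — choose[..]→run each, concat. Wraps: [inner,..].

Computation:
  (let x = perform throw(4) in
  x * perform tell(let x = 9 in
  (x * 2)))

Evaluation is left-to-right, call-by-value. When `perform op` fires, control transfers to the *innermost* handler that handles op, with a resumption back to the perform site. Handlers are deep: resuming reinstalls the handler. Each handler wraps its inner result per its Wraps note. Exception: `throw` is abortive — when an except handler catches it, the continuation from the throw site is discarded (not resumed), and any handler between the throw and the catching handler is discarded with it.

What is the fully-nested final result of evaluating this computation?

Answer: [[16]]

Evaluation trace:
throw(4) @ H1 caught ⇒ 16
H2 returns [16]
H3 returns [[16]]
= [[16]]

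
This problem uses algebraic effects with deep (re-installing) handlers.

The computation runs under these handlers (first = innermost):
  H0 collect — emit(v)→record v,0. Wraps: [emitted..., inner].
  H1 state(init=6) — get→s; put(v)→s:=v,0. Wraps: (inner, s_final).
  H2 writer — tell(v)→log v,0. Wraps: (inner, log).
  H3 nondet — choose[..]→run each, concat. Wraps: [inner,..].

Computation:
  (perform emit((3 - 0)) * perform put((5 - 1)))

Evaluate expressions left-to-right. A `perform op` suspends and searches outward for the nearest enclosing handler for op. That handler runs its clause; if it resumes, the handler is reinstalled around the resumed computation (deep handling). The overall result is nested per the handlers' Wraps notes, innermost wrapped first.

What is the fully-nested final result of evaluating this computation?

Answer: [(([3, 0], 4), ())]

Evaluation trace:
emit(3) @ H0 ⇒ out+=3
put(4) @ H1 ⇒ s:=4
H0 returns [3, 0]
H1 returns ([3, 0], 4)
H2 returns (([3, 0], 4), ())
H3 returns [(([3, 0], 4), ())]
= [(([3, 0], 4), ())]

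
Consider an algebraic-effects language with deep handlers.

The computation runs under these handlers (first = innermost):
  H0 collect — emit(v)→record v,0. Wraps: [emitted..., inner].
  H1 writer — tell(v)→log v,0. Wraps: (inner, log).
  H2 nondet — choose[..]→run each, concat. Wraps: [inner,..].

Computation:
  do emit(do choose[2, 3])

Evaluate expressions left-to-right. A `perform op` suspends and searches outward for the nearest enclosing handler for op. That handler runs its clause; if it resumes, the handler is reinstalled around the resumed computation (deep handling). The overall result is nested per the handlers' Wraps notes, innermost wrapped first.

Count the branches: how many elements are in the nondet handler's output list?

Answer: 2

Evaluation trace:
choose[2, 3] @ H2
  branch[0] choose=2:
    emit(2) @ H0 ⇒ out+=2
    H0 returns [2, 0]
    H1 returns ([2, 0], ())
    H2 returns [([2, 0], ())]
  branch[1] choose=3:
    emit(3) @ H0 ⇒ out+=3
    H0 returns [3, 0]
    H1 returns ([3, 0], ())
    H2 returns [([3, 0], ())]
= [([2, 0], ()), ([3, 0], ())]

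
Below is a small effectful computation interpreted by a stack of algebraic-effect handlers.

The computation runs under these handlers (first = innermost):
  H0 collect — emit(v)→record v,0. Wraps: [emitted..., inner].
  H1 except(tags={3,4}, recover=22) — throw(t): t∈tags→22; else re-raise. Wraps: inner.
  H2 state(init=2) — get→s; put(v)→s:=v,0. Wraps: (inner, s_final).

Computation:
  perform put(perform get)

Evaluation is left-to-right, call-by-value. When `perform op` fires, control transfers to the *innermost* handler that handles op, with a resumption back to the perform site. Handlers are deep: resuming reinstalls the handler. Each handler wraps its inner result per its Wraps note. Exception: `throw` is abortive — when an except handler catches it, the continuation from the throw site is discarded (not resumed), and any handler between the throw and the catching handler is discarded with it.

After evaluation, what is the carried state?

Answer: 2

Evaluation trace:
get @ H2 ⇒ 2
put(2) @ H2 ⇒ s:=2
H0 returns [0]
H1 returns [0]
H2 returns ([0], 2)
= ([0], 2)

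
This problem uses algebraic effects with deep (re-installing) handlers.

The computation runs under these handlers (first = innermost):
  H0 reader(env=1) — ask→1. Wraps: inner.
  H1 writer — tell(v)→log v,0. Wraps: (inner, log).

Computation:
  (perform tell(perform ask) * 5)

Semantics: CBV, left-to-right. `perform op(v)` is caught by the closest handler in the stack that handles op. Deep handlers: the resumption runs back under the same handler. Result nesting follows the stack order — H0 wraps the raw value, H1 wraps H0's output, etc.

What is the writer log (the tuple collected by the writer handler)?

Step-by-step:
ask @ H0 ⇒ 1
tell(1) @ H1 ⇒ log+=1
H0 returns 0
H1 returns (0, (1))
= (0, (1))

Answer: (1)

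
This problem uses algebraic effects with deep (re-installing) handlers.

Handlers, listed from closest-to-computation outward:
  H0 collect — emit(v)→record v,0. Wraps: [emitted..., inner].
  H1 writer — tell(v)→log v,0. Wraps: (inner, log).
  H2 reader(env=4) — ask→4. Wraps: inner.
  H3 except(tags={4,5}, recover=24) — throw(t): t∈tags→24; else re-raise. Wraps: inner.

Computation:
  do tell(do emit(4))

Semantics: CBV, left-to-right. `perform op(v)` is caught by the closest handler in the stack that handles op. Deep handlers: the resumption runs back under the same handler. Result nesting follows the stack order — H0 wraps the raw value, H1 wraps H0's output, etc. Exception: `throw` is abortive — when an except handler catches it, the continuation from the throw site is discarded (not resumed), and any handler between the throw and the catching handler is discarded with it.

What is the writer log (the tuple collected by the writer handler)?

Answer: (0)

Working:
emit(4) @ H0 ⇒ out+=4
tell(0) @ H1 ⇒ log+=0
H0 returns [4, 0]
H1 returns ([4, 0], (0))
H2 returns ([4, 0], (0))
H3 returns ([4, 0], (0))
= ([4, 0], (0))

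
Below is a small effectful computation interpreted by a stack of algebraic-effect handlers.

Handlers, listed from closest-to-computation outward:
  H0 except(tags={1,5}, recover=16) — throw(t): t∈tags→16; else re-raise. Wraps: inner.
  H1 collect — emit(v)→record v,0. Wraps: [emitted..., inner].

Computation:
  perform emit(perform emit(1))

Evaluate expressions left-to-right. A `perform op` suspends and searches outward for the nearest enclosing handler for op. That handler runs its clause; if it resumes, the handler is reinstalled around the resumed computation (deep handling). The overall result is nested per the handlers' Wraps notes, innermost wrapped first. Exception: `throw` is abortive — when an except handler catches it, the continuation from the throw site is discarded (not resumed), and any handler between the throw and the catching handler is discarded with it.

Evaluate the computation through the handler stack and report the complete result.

Step-by-step:
emit(1) @ H1 ⇒ out+=1
emit(0) @ H1 ⇒ out+=0
H0 returns 0
H1 returns [1, 0, 0]
= [1, 0, 0]

Answer: [1, 0, 0]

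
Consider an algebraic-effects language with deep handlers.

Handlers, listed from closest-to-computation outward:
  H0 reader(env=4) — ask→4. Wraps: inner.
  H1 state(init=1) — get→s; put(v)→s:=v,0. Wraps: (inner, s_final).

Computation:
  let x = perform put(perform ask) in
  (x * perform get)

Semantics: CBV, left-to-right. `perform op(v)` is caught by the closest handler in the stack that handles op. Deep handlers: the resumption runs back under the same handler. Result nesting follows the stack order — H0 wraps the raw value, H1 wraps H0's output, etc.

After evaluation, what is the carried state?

Working:
ask @ H0 ⇒ 4
put(4) @ H1 ⇒ s:=4
get @ H1 ⇒ 4
H0 returns 0
H1 returns (0, 4)
= (0, 4)

Answer: 4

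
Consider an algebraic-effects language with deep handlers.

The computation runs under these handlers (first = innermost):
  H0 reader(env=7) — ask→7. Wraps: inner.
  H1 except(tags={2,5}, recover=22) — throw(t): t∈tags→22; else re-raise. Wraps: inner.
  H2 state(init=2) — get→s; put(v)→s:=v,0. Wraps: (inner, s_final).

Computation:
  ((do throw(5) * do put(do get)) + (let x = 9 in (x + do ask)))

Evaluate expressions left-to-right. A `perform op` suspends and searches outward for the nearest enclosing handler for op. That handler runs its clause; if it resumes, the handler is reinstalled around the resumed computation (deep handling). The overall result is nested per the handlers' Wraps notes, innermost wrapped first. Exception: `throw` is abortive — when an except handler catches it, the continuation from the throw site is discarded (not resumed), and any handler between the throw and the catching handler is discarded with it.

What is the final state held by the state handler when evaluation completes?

Answer: 2

Evaluation trace:
throw(5) @ H1 caught ⇒ 22
H2 returns (22, 2)
= (22, 2)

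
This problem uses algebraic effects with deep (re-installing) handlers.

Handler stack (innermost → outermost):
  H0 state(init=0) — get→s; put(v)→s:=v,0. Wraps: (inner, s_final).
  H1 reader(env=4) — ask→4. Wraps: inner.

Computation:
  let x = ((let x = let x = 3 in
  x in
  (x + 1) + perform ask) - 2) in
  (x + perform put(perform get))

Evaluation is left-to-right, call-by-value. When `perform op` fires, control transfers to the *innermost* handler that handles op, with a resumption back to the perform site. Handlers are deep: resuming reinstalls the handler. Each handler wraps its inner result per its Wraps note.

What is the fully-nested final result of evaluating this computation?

Answer: (6, 0)

Step-by-step:
ask @ H1 ⇒ 4
get @ H0 ⇒ 0
put(0) @ H0 ⇒ s:=0
H0 returns (6, 0)
H1 returns (6, 0)
= (6, 0)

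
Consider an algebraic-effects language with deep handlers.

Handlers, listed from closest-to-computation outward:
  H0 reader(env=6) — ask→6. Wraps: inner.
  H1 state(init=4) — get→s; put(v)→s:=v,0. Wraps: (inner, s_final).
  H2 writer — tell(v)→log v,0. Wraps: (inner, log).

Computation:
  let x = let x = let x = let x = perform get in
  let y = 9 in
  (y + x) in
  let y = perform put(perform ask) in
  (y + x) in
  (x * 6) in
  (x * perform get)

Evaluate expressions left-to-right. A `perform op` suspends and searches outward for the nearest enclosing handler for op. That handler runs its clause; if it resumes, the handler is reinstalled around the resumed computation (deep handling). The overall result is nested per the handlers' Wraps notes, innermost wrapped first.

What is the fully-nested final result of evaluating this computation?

Answer: ((468, 6), ())

Evaluation trace:
get @ H1 ⇒ 4
ask @ H0 ⇒ 6
put(6) @ H1 ⇒ s:=6
get @ H1 ⇒ 6
H0 returns 468
H1 returns (468, 6)
H2 returns ((468, 6), ())
= ((468, 6), ())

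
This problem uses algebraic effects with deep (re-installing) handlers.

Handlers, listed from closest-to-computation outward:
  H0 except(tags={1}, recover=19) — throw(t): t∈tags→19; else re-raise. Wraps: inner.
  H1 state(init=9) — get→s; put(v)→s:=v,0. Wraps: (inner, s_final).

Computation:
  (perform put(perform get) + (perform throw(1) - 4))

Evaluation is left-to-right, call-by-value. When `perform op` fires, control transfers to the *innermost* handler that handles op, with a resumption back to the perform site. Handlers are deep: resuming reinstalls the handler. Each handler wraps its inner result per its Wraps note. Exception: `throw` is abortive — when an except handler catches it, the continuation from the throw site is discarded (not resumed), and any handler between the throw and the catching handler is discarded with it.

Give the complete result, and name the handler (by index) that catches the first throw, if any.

Answer: (19, 9) ; first throw caught by: H0

Working:
get @ H1 ⇒ 9
put(9) @ H1 ⇒ s:=9
throw(1) @ H0 caught ⇒ 19
H1 returns (19, 9)
= (19, 9)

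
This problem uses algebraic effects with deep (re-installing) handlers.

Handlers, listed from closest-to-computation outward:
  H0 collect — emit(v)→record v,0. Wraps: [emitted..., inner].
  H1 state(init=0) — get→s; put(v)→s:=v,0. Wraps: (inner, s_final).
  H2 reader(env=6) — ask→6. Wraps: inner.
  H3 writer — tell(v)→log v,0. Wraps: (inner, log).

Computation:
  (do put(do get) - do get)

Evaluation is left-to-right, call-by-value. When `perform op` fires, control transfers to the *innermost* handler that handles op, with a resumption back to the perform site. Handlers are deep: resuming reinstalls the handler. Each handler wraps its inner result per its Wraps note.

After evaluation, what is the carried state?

Answer: 0

Step-by-step:
get @ H1 ⇒ 0
put(0) @ H1 ⇒ s:=0
get @ H1 ⇒ 0
H0 returns [0]
H1 returns ([0], 0)
H2 returns ([0], 0)
H3 returns (([0], 0), ())
= (([0], 0), ())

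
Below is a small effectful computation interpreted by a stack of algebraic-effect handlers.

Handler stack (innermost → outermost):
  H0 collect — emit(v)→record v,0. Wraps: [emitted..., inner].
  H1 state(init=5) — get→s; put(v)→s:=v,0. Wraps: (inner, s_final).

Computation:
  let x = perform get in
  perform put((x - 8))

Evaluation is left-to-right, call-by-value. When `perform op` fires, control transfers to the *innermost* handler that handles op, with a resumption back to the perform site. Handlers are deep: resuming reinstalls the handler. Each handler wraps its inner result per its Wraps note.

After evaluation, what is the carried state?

Working:
get @ H1 ⇒ 5
put(-3) @ H1 ⇒ s:=-3
H0 returns [0]
H1 returns ([0], -3)
= ([0], -3)

Answer: -3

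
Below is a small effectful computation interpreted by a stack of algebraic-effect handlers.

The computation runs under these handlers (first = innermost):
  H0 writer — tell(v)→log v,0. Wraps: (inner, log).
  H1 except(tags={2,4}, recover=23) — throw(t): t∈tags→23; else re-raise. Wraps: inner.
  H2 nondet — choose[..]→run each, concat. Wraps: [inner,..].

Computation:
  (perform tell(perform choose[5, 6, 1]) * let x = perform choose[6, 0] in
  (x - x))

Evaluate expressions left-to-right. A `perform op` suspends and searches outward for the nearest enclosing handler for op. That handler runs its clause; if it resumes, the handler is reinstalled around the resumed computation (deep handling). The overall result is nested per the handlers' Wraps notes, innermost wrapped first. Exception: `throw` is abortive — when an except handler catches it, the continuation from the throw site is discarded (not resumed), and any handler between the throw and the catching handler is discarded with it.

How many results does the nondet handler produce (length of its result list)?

Step-by-step:
choose[5, 6, 1] @ H2
  branch[0] choose=5:
    tell(5) @ H0 ⇒ log+=5
    choose[6, 0] @ H2
      branch[0] choose=6:
        H0 returns (0, (5))
        H1 returns (0, (5))
        H2 returns [(0, (5))]
      branch[1] choose=0:
        H0 returns (0, (5))
        H1 returns (0, (5))
        H2 returns [(0, (5))]
  branch[1] choose=6:
    tell(6) @ H0 ⇒ log+=6
    choose[6, 0] @ H2
      branch[0] choose=6:
        H0 returns (0, (6))
        H1 returns (0, (6))
        H2 returns [(0, (6))]
      branch[1] choose=0:
        H0 returns (0, (6))
        H1 returns (0, (6))
        H2 returns [(0, (6))]
  branch[2] choose=1:
    tell(1) @ H0 ⇒ log+=1
    choose[6, 0] @ H2
      branch[0] choose=6:
        H0 returns (0, (1))
        H1 returns (0, (1))
        H2 returns [(0, (1))]
      branch[1] choose=0:
        H0 returns (0, (1))
        H1 returns (0, (1))
        H2 returns [(0, (1))]
= [(0, (5)), (0, (5)), (0, (6)), (0, (6)), (0, (1)), (0, (1))]

Answer: 6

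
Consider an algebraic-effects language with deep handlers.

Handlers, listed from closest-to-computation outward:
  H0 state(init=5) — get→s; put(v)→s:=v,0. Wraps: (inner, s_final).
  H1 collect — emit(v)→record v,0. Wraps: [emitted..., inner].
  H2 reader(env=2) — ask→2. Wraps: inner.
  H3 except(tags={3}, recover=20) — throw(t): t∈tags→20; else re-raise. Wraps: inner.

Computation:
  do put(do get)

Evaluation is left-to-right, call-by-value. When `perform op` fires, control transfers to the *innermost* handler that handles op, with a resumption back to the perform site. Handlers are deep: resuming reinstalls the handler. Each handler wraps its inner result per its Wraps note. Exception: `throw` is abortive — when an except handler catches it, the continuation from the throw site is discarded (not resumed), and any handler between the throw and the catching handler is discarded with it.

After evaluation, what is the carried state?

Evaluation trace:
get @ H0 ⇒ 5
put(5) @ H0 ⇒ s:=5
H0 returns (0, 5)
H1 returns [(0, 5)]
H2 returns [(0, 5)]
H3 returns [(0, 5)]
= [(0, 5)]

Answer: 5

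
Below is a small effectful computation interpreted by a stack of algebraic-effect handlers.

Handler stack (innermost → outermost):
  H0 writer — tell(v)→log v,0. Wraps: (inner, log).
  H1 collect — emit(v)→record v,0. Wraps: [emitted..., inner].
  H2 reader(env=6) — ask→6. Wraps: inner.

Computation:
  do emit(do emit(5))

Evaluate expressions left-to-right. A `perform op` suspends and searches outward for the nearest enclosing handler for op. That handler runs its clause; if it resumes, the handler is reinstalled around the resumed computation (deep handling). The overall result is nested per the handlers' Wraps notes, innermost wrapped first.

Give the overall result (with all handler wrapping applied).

Answer: [5, 0, (0, ())]

Working:
emit(5) @ H1 ⇒ out+=5
emit(0) @ H1 ⇒ out+=0
H0 returns (0, ())
H1 returns [5, 0, (0, ())]
H2 returns [5, 0, (0, ())]
= [5, 0, (0, ())]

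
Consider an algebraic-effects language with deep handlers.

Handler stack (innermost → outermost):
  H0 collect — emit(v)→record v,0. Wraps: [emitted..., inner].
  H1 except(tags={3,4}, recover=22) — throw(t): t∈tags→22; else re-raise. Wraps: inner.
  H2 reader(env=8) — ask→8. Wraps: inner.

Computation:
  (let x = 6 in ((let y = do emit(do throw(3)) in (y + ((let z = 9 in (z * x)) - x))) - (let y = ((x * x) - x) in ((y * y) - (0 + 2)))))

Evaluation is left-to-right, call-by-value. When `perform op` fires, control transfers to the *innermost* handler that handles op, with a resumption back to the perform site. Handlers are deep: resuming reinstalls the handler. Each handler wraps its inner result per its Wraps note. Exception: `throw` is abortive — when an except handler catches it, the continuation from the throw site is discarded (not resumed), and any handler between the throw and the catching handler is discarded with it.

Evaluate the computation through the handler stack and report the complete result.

Working:
throw(3) @ H1 caught ⇒ 22
H2 returns 22
= 22

Answer: 22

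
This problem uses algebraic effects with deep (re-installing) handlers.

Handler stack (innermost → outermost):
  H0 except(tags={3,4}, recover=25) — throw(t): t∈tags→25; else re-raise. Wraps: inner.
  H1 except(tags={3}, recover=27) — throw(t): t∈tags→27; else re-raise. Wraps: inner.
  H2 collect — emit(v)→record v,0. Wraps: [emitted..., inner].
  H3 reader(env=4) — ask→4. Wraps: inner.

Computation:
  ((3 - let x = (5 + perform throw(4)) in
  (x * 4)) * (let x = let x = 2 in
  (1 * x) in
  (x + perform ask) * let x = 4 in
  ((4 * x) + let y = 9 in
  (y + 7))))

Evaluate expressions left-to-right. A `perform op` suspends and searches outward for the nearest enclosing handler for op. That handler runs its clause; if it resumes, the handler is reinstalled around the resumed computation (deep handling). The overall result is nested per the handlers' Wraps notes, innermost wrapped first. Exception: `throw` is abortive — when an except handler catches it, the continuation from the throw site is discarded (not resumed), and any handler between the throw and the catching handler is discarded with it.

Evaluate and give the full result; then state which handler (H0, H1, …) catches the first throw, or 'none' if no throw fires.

Step-by-step:
throw(4) @ H0 caught ⇒ 25
H1 returns 25
H2 returns [25]
H3 returns [25]
= [25]

Answer: [25] ; first throw caught by: H0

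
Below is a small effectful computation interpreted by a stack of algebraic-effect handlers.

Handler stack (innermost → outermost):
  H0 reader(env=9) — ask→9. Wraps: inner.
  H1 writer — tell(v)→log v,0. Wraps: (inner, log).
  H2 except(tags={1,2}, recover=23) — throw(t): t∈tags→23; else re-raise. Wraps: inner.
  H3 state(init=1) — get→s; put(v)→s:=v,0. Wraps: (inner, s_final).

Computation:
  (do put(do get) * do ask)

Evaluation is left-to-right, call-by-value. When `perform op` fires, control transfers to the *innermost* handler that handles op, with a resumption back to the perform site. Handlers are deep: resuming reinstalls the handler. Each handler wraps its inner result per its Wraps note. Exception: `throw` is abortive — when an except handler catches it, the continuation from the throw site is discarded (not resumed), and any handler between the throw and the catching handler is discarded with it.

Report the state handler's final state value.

Step-by-step:
get @ H3 ⇒ 1
put(1) @ H3 ⇒ s:=1
ask @ H0 ⇒ 9
H0 returns 0
H1 returns (0, ())
H2 returns (0, ())
H3 returns ((0, ()), 1)
= ((0, ()), 1)

Answer: 1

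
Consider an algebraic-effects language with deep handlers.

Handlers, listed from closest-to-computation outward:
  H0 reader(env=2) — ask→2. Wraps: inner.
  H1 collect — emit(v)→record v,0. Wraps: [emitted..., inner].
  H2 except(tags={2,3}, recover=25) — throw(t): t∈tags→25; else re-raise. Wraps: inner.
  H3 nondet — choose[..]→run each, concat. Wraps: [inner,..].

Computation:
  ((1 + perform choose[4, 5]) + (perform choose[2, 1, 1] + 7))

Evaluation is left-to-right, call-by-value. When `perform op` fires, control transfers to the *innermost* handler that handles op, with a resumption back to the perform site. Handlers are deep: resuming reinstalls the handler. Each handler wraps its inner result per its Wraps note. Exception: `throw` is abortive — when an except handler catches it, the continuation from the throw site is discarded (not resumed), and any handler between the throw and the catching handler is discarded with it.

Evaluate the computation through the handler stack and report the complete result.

Working:
choose[4, 5] @ H3
  branch[0] choose=4:
    choose[2, 1, 1] @ H3
      branch[0] choose=2:
        H0 returns 14
        H1 returns [14]
        H2 returns [14]
        H3 returns [[14]]
      branch[1] choose=1:
        H0 returns 13
        H1 returns [13]
        H2 returns [13]
        H3 returns [[13]]
      branch[2] choose=1:
        H0 returns 13
        H1 returns [13]
        H2 returns [13]
        H3 returns [[13]]
  branch[1] choose=5:
    choose[2, 1, 1] @ H3
      branch[0] choose=2:
        H0 returns 15
        H1 returns [15]
        H2 returns [15]
        H3 returns [[15]]
      branch[1] choose=1:
        H0 returns 14
        H1 returns [14]
        H2 returns [14]
        H3 returns [[14]]
      branch[2] choose=1:
        H0 returns 14
        H1 returns [14]
        H2 returns [14]
        H3 returns [[14]]
= [[14], [13], [13], [15], [14], [14]]

Answer: [[14], [13], [13], [15], [14], [14]]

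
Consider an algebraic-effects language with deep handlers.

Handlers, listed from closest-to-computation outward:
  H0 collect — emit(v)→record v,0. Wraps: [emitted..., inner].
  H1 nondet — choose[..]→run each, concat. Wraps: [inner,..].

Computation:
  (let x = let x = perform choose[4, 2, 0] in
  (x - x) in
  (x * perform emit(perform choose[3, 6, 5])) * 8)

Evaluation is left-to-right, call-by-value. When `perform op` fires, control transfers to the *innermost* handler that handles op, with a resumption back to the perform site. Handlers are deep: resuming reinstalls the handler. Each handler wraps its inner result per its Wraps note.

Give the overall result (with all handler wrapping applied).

Working:
choose[4, 2, 0] @ H1
  branch[0] choose=4:
    choose[3, 6, 5] @ H1
      branch[0] choose=3:
        emit(3) @ H0 ⇒ out+=3
        H0 returns [3, 0]
        H1 returns [[3, 0]]
      branch[1] choose=6:
        emit(6) @ H0 ⇒ out+=6
        H0 returns [6, 0]
        H1 returns [[6, 0]]
      branch[2] choose=5:
        emit(5) @ H0 ⇒ out+=5
        H0 returns [5, 0]
        H1 returns [[5, 0]]
  branch[1] choose=2:
    choose[3, 6, 5] @ H1
      branch[0] choose=3:
        emit(3) @ H0 ⇒ out+=3
        H0 returns [3, 0]
        H1 returns [[3, 0]]
      branch[1] choose=6:
        emit(6) @ H0 ⇒ out+=6
        H0 returns [6, 0]
        H1 returns [[6, 0]]
      branch[2] choose=5:
        emit(5) @ H0 ⇒ out+=5
        H0 returns [5, 0]
        H1 returns [[5, 0]]
  branch[2] choose=0:
    choose[3, 6, 5] @ H1
      branch[0] choose=3:
        emit(3) @ H0 ⇒ out+=3
        H0 returns [3, 0]
        H1 returns [[3, 0]]
      branch[1] choose=6:
        emit(6) @ H0 ⇒ out+=6
        H0 returns [6, 0]
        H1 returns [[6, 0]]
      branch[2] choose=5:
        emit(5) @ H0 ⇒ out+=5
        H0 returns [5, 0]
        H1 returns [[5, 0]]
= [[3, 0], [6, 0], [5, 0], [3, 0], [6, 0], [5, 0], [3, 0], [6, 0], [5, 0]]

Answer: [[3, 0], [6, 0], [5, 0], [3, 0], [6, 0], [5, 0], [3, 0], [6, 0], [5, 0]]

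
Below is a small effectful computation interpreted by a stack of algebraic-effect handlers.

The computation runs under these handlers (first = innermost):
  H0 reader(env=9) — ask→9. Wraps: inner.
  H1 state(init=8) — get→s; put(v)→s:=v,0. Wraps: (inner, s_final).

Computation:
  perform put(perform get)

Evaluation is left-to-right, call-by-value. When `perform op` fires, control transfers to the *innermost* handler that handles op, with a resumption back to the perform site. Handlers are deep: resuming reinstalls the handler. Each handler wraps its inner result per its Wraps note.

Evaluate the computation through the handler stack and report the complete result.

Working:
get @ H1 ⇒ 8
put(8) @ H1 ⇒ s:=8
H0 returns 0
H1 returns (0, 8)
= (0, 8)

Answer: (0, 8)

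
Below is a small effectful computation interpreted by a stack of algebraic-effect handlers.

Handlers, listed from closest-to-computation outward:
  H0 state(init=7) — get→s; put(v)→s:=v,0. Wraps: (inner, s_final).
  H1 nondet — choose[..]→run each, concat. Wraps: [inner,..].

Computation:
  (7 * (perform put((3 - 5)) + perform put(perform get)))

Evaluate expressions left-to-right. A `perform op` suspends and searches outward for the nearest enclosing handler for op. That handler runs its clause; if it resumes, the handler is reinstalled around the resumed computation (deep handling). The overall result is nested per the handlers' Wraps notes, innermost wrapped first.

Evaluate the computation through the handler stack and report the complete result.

Answer: [(0, -2)]

Evaluation trace:
put(-2) @ H0 ⇒ s:=-2
get @ H0 ⇒ -2
put(-2) @ H0 ⇒ s:=-2
H0 returns (0, -2)
H1 returns [(0, -2)]
= [(0, -2)]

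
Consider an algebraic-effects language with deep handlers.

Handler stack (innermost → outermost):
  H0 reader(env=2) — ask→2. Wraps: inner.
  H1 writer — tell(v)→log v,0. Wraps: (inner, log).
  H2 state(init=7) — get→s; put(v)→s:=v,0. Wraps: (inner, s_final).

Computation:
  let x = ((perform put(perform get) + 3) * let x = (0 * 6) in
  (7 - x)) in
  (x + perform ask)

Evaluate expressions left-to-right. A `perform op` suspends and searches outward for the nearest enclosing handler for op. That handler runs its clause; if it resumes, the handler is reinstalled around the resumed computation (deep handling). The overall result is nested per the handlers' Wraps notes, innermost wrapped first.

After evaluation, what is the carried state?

Answer: 7

Evaluation trace:
get @ H2 ⇒ 7
put(7) @ H2 ⇒ s:=7
ask @ H0 ⇒ 2
H0 returns 23
H1 returns (23, ())
H2 returns ((23, ()), 7)
= ((23, ()), 7)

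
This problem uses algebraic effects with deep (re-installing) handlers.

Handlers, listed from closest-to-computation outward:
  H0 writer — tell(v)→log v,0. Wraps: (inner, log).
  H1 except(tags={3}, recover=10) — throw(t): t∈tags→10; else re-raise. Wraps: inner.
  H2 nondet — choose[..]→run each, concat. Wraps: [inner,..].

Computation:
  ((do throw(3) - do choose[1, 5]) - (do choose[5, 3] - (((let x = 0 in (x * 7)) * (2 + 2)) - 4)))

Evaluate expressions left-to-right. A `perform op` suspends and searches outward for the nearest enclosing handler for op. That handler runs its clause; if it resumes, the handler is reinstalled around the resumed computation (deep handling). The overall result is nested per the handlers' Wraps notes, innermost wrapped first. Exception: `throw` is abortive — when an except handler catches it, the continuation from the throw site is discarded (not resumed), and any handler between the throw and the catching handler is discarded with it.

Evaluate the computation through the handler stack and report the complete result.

Answer: [10]

Working:
throw(3) @ H1 caught ⇒ 10
H2 returns [10]
= [10]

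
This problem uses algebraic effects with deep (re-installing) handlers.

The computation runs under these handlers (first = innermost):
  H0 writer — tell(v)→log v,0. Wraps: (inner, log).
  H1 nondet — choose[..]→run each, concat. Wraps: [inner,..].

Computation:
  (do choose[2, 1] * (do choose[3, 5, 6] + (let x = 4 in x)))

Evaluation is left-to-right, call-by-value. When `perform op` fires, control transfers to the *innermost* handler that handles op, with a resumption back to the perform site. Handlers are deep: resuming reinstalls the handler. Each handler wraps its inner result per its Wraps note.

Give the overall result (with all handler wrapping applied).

Answer: [(14, ()), (18, ()), (20, ()), (7, ()), (9, ()), (10, ())]

Step-by-step:
choose[2, 1] @ H1
  branch[0] choose=2:
    choose[3, 5, 6] @ H1
      branch[0] choose=3:
        H0 returns (14, ())
        H1 returns [(14, ())]
      branch[1] choose=5:
        H0 returns (18, ())
        H1 returns [(18, ())]
      branch[2] choose=6:
        H0 returns (20, ())
        H1 returns [(20, ())]
  branch[1] choose=1:
    choose[3, 5, 6] @ H1
      branch[0] choose=3:
        H0 returns (7, ())
        H1 returns [(7, ())]
      branch[1] choose=5:
        H0 returns (9, ())
        H1 returns [(9, ())]
      branch[2] choose=6:
        H0 returns (10, ())
        H1 returns [(10, ())]
= [(14, ()), (18, ()), (20, ()), (7, ()), (9, ()), (10, ())]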